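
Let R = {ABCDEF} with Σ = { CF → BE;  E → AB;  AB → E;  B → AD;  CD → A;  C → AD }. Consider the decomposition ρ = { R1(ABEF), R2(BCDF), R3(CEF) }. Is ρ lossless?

Yes

Chase test. Columns are ABCDEF; row i has aⱼ where attribute j ∈ Ri, else bᵢⱼ.
Initial tableau (one row per fragment):
  row 1: a1 a2 b13 b14 a5 a6
  row 2: b21 a2 a3 a4 b25 a6
  row 3: b31 b32 a3 b34 a5 a6
Rows 2 and 3 agree on CF; apply CF→BE and equate their BE entries.
Rows 1 and 2 agree on E; apply E→AB and equate their AB entries.
Rows 1 and 3 agree on E; apply E→AB and equate their AB entries.
Rows 1 and 2 agree on B; apply B→AD and equate their AD entries.
Rows 1 and 3 agree on B; apply B→AD and equate their AD entries.
Row 2 is now all distinguished symbols — the join is lossless.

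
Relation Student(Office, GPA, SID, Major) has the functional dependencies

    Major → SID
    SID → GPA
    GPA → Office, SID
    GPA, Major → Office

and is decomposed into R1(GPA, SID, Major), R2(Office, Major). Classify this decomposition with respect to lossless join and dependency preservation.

lossless but not dependency-preserving

Lossless test: (Major)⁺ = {Office, GPA, SID, Major}, which contains all of one fragment — lossless.
Dependency preservation: the restricted closure of {GPA} across the fragments never reaches {Office, SID}, so GPA → Office, SID cannot be enforced without a join — not preserved.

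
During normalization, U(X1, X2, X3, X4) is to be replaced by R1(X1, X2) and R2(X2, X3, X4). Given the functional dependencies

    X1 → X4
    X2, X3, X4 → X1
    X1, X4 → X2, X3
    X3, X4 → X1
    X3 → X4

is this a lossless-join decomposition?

Common attributes: R1 ∩ R2 = {X2}.
No dependency enlarges {X2}, so (X2)⁺ = {X2}.
The closure contains neither all of R1 = {X1, X2} nor all of R2 = {X2, X3, X4}, so the common attributes are not a superkey of either fragment. The join is lossy.

No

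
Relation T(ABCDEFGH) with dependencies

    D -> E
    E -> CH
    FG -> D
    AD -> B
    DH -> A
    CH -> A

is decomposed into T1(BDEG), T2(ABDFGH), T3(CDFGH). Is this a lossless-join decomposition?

Chase test. Columns are ABCDEFGH; row i has aⱼ where attribute j ∈ Ti, else bᵢⱼ.
Initial tableau (one row per fragment):
  row 1: b11 a2 b13 a4 a5 b16 a7 b18
  row 2: a1 a2 b23 a4 b25 a6 a7 a8
  row 3: b31 b32 a3 a4 b35 a6 a7 a8
Rows 1 and 2 agree on D; apply D→E and equate their E entries.
Rows 1 and 3 agree on D; apply D→E and equate their E entries.
Rows 1 and 2 agree on E; apply E→CH and equate their CH entries.
Rows 1 and 3 agree on E; apply E→CH and equate their CH entries.
Rows 1 and 2 agree on DH; apply DH→A and equate their A entries.
Rows 1 and 3 agree on DH; apply DH→A and equate their A entries.
Rows 1 and 3 agree on AD; apply AD→B and equate their B entries.
Row 2 is now all distinguished symbols — the join is lossless.

Yes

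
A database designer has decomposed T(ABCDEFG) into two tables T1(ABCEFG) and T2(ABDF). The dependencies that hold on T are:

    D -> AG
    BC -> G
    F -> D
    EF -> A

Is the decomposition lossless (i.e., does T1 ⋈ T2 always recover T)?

Yes

Common attributes: T1 ∩ T2 = {ABF}.
Closure of {ABF}: F → D applies, adding D; D → AG applies, adding G. So (ABF)⁺ = {ABDFG}.
This closure contains every attribute of T2, so T1 ∩ T2 → T2. The join is lossless.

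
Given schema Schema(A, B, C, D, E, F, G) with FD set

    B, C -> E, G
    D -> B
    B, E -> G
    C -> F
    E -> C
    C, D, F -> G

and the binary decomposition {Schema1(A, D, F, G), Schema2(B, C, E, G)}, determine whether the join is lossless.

No

Common attributes: Schema1 ∩ Schema2 = {G}.
No dependency enlarges {G}, so (G)⁺ = {G}.
The closure contains neither all of Schema1 = {A, D, F, G} nor all of Schema2 = {B, C, E, G}, so the common attributes are not a superkey of either fragment. The join is lossy.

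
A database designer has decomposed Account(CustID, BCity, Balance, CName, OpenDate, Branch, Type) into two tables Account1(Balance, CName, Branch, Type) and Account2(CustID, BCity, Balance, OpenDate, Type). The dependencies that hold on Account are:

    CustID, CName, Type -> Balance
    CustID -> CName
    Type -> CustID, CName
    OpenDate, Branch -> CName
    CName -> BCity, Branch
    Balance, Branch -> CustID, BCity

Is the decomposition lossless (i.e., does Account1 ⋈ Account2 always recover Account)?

Yes

Common attributes: Account1 ∩ Account2 = {Balance, Type}.
Closure of {Balance, Type}: Type → CustID, CName applies, adding CustID, CName; CName → BCity, Branch applies, adding BCity, Branch. So (Balance, Type)⁺ = {CustID, BCity, Balance, CName, Branch, Type}.
This closure contains every attribute of Account1, so Account1 ∩ Account2 → Account1. The join is lossless.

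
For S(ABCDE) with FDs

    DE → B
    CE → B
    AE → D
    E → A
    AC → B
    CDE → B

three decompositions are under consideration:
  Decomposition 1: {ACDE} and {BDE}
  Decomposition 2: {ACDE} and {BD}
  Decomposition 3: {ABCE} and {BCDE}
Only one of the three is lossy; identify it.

Decomposition 1: common = {DE}, closure = {ABDE} → lossless.
Decomposition 2: common = {D}, closure = {D} → lossy.
Decomposition 3: common = {BCE}, closure = {ABCDE} → lossless.

Decomposition 2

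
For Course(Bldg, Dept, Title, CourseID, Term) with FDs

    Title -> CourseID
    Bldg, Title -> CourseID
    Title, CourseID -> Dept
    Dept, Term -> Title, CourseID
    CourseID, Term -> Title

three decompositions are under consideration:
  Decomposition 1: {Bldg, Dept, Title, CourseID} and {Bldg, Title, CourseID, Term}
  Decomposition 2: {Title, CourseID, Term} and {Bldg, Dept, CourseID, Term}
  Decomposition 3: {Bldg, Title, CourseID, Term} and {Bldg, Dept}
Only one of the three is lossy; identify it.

Decomposition 1: common = {Bldg, Title, CourseID}, closure = {Bldg, Dept, Title, CourseID} → lossless.
Decomposition 2: common = {CourseID, Term}, closure = {Dept, Title, CourseID, Term} → lossless.
Decomposition 3: common = {Bldg}, closure = {Bldg} → lossy.

Decomposition 3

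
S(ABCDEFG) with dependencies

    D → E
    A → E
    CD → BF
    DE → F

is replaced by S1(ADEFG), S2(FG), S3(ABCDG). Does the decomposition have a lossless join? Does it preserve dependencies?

Lossless test (chase): Rows 1 and 3 agree on D; apply D→E and equate their E entries. Rows 1 and 3 agree on DE; apply DE→F and equate their F entries. Row 3 is now all distinguished symbols — the join is lossless.
Dependency preservation: CD → BF is not contained in any single fragment, but the restricted closure of its left-hand side across the fragments still reaches the right-hand side; the remaining FDs each lie inside some fragment. All dependencies are preserved.

lossless and dependency-preserving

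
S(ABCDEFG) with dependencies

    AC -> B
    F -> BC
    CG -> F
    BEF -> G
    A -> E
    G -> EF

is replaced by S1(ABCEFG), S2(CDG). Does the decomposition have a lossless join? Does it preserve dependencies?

lossy but dependency-preserving

Lossless test: (CG)⁺ = {BCEFG}, which is a superkey of neither fragment — lossy.
Dependency preservation: every FD's attributes lie within a single fragment, so each can be enforced locally — preserved.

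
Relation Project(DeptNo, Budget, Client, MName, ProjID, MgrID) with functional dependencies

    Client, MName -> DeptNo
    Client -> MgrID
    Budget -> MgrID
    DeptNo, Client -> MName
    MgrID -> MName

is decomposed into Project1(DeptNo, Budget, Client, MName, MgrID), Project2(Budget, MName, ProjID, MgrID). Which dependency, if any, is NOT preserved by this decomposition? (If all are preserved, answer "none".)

Client, MName → DeptNo lies within Project1.
Client → MgrID lies within Project1.
Budget → MgrID lies within Project1.
DeptNo, Client → MName lies within Project1.
MgrID → MName lies within Project1.
Every dependency is enforceable on the fragments, so the decomposition is dependency-preserving.

none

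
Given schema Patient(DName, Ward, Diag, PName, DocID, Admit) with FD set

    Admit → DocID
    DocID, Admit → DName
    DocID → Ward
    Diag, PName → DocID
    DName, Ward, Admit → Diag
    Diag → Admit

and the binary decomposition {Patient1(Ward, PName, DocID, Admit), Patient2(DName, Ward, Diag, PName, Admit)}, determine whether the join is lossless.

Yes

Common attributes: Patient1 ∩ Patient2 = {Ward, PName, Admit}.
Closure of {Ward, PName, Admit}: Admit → DocID applies, adding DocID; DocID, Admit → DName applies, adding DName; DName, Ward, Admit → Diag applies, adding Diag. So (Ward, PName, Admit)⁺ = {DName, Ward, Diag, PName, DocID, Admit}.
This closure contains every attribute of Patient1, so Patient1 ∩ Patient2 → Patient1. The join is lossless.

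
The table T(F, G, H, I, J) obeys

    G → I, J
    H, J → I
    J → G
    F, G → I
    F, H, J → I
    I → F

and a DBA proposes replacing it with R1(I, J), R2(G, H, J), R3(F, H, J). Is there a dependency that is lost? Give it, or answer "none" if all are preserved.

I → F

Check I → F: no single fragment contains all of {F, I}, and the restricted closure of {I} across the fragments never reaches {F}.
G → I, J is preserved.
H, J → I is preserved.
J → G is preserved.
F, G → I is preserved.
F, H, J → I is preserved.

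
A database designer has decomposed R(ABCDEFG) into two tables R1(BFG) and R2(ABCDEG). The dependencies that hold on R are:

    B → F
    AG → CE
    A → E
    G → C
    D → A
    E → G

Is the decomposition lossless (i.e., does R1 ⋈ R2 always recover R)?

Yes

Common attributes: R1 ∩ R2 = {BG}.
Closure of {BG}: B → F applies, adding F; G → C applies, adding C. So (BG)⁺ = {BCFG}.
This closure contains every attribute of R1, so R1 ∩ R2 → R1. The join is lossless.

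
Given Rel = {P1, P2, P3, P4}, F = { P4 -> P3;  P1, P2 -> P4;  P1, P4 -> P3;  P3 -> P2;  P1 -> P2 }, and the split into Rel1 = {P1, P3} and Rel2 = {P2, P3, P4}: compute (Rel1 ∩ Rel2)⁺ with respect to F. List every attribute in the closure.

Rel1 ∩ Rel2 = {P3}.
P3 → P2 applies, adding P2
Closure: {P2, P3}.

P2, P3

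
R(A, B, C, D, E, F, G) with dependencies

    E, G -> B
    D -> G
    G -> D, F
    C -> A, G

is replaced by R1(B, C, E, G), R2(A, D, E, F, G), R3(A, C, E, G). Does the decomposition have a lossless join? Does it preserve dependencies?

Lossless test (chase): Rows 1 and 2 agree on E, G; apply E, G→B and equate their B entries. Rows 1 and 3 agree on E, G; apply E, G→B and equate their B entries. Rows 1 and 2 agree on G; apply G→D, F and equate their D, F entries. Rows 1 and 3 agree on G; apply G→D, F and equate their D, F entries. Rows 1 and 3 agree on C; apply C→A, G and equate their A, G entries. Row 1 is now all distinguished symbols — the join is lossless.
Dependency preservation: every FD's attributes lie within a single fragment, so each can be enforced locally — preserved.

lossless and dependency-preserving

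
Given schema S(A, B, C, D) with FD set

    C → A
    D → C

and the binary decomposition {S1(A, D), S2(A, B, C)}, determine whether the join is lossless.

Common attributes: S1 ∩ S2 = {A}.
No dependency enlarges {A}, so (A)⁺ = {A}.
The closure contains neither all of S1 = {A, D} nor all of S2 = {A, B, C}, so the common attributes are not a superkey of either fragment. The join is lossy.

No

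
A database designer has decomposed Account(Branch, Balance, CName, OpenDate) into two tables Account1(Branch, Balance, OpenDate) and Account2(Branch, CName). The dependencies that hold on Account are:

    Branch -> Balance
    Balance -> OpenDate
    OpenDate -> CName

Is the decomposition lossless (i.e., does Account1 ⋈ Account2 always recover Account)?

Common attributes: Account1 ∩ Account2 = {Branch}.
Closure of {Branch}: Branch → Balance applies, adding Balance; Balance → OpenDate applies, adding OpenDate; OpenDate → CName applies, adding CName. So (Branch)⁺ = {Branch, Balance, CName, OpenDate}.
This closure contains every attribute of Account1, so Account1 ∩ Account2 → Account1. The join is lossless.

Yes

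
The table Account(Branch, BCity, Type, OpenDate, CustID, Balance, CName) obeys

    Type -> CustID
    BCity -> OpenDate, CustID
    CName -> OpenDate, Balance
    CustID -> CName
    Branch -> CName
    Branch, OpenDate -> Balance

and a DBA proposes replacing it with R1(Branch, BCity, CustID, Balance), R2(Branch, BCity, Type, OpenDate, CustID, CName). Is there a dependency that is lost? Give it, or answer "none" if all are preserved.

CName -> OpenDate, Balance

Check CName → OpenDate, Balance: no single fragment contains all of {OpenDate, Balance, CName}, and the restricted closure of {CName} across the fragments never reaches {OpenDate, Balance}.
Type → CustID is preserved.
BCity → OpenDate, CustID is preserved.
CustID → CName is preserved.
Branch → CName is preserved.
Branch, OpenDate → Balance is preserved.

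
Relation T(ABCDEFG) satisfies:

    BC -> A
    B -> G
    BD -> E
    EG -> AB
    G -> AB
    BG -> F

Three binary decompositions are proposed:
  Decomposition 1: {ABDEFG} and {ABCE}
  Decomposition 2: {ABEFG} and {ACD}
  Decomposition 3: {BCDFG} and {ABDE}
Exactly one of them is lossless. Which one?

Decomposition 3

Decomposition 1: common = {ABE}, closure = {ABEFG} → lossy.
Decomposition 2: common = {A}, closure = {A} → lossy.
Decomposition 3: common = {BD}, closure = {ABDEFG} → lossless.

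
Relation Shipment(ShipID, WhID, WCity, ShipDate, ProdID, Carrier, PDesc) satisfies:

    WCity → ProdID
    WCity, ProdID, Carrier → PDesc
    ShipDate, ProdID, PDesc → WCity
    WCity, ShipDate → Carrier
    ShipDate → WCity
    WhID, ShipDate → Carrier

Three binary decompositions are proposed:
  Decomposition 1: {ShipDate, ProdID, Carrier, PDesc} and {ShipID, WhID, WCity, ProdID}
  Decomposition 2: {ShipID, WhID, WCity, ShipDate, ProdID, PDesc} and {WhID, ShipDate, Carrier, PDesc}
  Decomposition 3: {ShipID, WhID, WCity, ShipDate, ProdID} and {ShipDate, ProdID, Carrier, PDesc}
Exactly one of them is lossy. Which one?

Decomposition 1

Decomposition 1: common = {ProdID}, closure = {ProdID} → lossy.
Decomposition 2: common = {WhID, ShipDate, PDesc}, closure = {WhID, WCity, ShipDate, ProdID, Carrier, PDesc} → lossless.
Decomposition 3: common = {ShipDate, ProdID}, closure = {WCity, ShipDate, ProdID, Carrier, PDesc} → lossless.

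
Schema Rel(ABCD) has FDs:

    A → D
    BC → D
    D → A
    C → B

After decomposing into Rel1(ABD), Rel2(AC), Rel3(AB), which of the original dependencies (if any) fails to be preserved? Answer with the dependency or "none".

Check C → B: no single fragment contains all of {BC}, and the restricted closure of {C} across the fragments never reaches {B}.
A → D is preserved.
BC → D is preserved.
D → A is preserved.

C → B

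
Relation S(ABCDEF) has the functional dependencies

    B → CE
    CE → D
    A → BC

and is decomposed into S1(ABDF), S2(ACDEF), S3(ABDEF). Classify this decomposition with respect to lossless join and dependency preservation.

lossless but not dependency-preserving

Lossless test (chase): Rows 1 and 3 agree on B; apply B→CE and equate their CE entries. Rows 1 and 2 agree on A; apply A→BC and equate their BC entries. Row 1 is now all distinguished symbols — the join is lossless.
Dependency preservation: the restricted closure of {B} across the fragments never reaches {CE}, so B → CE cannot be enforced without a join — not preserved.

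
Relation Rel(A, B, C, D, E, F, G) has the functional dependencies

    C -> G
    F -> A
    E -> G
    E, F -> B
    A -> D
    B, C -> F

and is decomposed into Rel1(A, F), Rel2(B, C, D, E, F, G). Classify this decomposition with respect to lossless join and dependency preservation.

Lossless test: (F)⁺ = {A, D, F}, which contains all of one fragment — lossless.
Dependency preservation: the restricted closure of {A} across the fragments never reaches {D}, so A → D cannot be enforced without a join — not preserved.

lossless but not dependency-preserving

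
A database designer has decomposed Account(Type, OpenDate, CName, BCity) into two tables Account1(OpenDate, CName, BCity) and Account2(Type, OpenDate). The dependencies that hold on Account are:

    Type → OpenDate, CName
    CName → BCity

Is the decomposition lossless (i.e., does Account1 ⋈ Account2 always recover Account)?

Common attributes: Account1 ∩ Account2 = {OpenDate}.
No dependency enlarges {OpenDate}, so (OpenDate)⁺ = {OpenDate}.
The closure contains neither all of Account1 = {OpenDate, CName, BCity} nor all of Account2 = {Type, OpenDate}, so the common attributes are not a superkey of either fragment. The join is lossy.

No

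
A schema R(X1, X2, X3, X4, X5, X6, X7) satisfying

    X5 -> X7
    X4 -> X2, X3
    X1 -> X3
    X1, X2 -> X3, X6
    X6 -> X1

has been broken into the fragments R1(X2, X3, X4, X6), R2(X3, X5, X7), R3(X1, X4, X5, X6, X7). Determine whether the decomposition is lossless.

Yes

Chase test. Columns are X1, X2, X3, X4, X5, X6, X7; row i has aⱼ where attribute j ∈ Ri, else bᵢⱼ.
Initial tableau (one row per fragment):
  row 1: b11 a2 a3 a4 b15 a6 b17
  row 2: b21 b22 a3 b24 a5 b26 a7
  row 3: a1 b32 b33 a4 a5 a6 a7
Rows 1 and 3 agree on X4; apply X4→X2, X3 and equate their X2, X3 entries.
Rows 1 and 3 agree on X6; apply X6→X1 and equate their X1 entries.
Row 3 is now all distinguished symbols — the join is lossless.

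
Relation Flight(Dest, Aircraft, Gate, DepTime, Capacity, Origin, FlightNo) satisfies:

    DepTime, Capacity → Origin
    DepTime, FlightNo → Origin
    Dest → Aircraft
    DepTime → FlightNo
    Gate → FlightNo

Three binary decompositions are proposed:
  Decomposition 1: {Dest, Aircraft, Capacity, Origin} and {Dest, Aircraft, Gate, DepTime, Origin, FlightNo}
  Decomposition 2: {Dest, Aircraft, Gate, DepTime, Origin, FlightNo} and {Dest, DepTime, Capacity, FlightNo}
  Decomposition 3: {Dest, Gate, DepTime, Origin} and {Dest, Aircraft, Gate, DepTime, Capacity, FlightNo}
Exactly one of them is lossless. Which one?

Decomposition 3

Decomposition 1: common = {Dest, Aircraft, Origin}, closure = {Dest, Aircraft, Origin} → lossy.
Decomposition 2: common = {Dest, DepTime, FlightNo}, closure = {Dest, Aircraft, DepTime, Origin, FlightNo} → lossy.
Decomposition 3: common = {Dest, Gate, DepTime}, closure = {Dest, Aircraft, Gate, DepTime, Origin, FlightNo} → lossless.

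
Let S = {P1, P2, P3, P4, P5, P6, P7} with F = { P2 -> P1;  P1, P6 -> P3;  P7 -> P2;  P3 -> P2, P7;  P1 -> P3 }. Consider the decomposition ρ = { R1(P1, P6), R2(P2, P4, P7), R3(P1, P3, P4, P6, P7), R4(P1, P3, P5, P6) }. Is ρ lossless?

Chase test. Columns are P1, P2, P3, P4, P5, P6, P7; row i has aⱼ where attribute j ∈ Ri, else bᵢⱼ.
Initial tableau (one row per fragment):
  row 1: a1 b12 b13 b14 b15 a6 b17
  row 2: b21 a2 b23 a4 b25 b26 a7
  row 3: a1 b32 a3 a4 b35 a6 a7
  row 4: a1 b42 a3 b44 a5 a6 b47
Rows 1 and 3 agree on P1, P6; apply P1, P6→P3 and equate their P3 entries.
Rows 2 and 3 agree on P7; apply P7→P2 and equate their P2 entries.
Rows 1 and 3 agree on P3; apply P3→P2, P7 and equate their P2, P7 entries.
Rows 1 and 4 agree on P3; apply P3→P2, P7 and equate their P2, P7 entries.
Rows 1 and 2 agree on P2; apply P2→P1 and equate their P1 entries.
Rows 1 and 2 agree on P1; apply P1→P3 and equate their P3 entries.
No row becomes fully distinguished — the join is lossy.

No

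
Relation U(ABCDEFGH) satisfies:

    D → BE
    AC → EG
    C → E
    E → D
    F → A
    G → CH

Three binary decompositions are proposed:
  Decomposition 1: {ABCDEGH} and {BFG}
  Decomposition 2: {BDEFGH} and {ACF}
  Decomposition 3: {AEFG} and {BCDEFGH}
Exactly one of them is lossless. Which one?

Decomposition 1: common = {BG}, closure = {BCDEGH} → lossy.
Decomposition 2: common = {F}, closure = {AF} → lossy.
Decomposition 3: common = {EFG}, closure = {ABCDEFGH} → lossless.

Decomposition 3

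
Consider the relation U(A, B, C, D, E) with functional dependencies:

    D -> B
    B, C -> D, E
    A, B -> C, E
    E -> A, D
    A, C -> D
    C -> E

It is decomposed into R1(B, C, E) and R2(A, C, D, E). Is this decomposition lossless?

Yes

Common attributes: R1 ∩ R2 = {C, E}.
Closure of {C, E}: E → A, D applies, adding A, D; D → B applies, adding B. So (C, E)⁺ = {A, B, C, D, E}.
This closure contains every attribute of R1, so R1 ∩ R2 → R1. The join is lossless.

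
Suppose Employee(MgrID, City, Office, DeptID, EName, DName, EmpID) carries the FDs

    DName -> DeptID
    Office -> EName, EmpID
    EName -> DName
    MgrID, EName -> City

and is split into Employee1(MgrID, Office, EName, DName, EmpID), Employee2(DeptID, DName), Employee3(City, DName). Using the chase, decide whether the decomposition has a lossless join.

No

Chase test. Columns are MgrID, City, Office, DeptID, EName, DName, EmpID; row i has aⱼ where attribute j ∈ Employeei, else bᵢⱼ.
Initial tableau (one row per fragment):
  row 1: a1 b12 a3 b14 a5 a6 a7
  row 2: b21 b22 b23 a4 b25 a6 b27
  row 3: b31 a2 b33 b34 b35 a6 b37
Rows 1 and 2 agree on DName; apply DName→DeptID and equate their DeptID entries.
Rows 1 and 3 agree on DName; apply DName→DeptID and equate their DeptID entries.
No row becomes fully distinguished — the join is lossy.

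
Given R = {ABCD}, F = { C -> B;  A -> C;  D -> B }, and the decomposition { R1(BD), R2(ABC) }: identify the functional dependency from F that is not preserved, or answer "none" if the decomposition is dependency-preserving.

C → B lies within R2.
A → C lies within R2.
D → B lies within R1.
Every dependency is enforceable on the fragments, so the decomposition is dependency-preserving.

none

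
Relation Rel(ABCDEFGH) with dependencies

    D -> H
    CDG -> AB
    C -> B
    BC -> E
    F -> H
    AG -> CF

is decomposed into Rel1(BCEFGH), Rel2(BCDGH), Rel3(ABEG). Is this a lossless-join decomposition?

No

Chase test. Columns are ABCDEFGH; row i has aⱼ where attribute j ∈ Reli, else bᵢⱼ.
Initial tableau (one row per fragment):
  row 1: b11 a2 a3 b14 a5 a6 a7 a8
  row 2: b21 a2 a3 a4 b25 b26 a7 a8
  row 3: a1 a2 b33 b34 a5 b36 a7 b38
Rows 1 and 2 agree on BC; apply BC→E and equate their E entries.
No row becomes fully distinguished — the join is lossy.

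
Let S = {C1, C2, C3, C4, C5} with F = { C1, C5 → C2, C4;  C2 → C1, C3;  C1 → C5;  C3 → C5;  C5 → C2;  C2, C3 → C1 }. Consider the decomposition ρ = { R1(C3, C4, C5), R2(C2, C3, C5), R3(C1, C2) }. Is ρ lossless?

Yes

Chase test. Columns are C1, C2, C3, C4, C5; row i has aⱼ where attribute j ∈ Ri, else bᵢⱼ.
Initial tableau (one row per fragment):
  row 1: b11 b12 a3 a4 a5
  row 2: b21 a2 a3 b24 a5
  row 3: a1 a2 b33 b34 b35
Rows 2 and 3 agree on C2; apply C2→C1, C3 and equate their C1, C3 entries.
Rows 2 and 3 agree on C1; apply C1→C5 and equate their C5 entries.
Rows 1 and 2 agree on C5; apply C5→C2 and equate their C2 entries.
Rows 1 and 2 agree on C2, C3; apply C2, C3→C1 and equate their C1 entries.
Rows 1 and 2 agree on C1, C5; apply C1, C5→C2, C4 and equate their C2, C4 entries.
Rows 1 and 3 agree on C1, C5; apply C1, C5→C2, C4 and equate their C2, C4 entries.
Row 1 is now all distinguished symbols — the join is lossless.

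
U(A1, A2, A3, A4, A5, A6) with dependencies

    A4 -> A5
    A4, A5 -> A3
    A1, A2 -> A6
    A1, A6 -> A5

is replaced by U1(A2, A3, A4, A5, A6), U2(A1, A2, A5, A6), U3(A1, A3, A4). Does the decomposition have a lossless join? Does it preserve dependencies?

lossy but dependency-preserving

Lossless test (chase): Rows 1 and 3 agree on A4; apply A4→A5 and equate their A5 entries. No row becomes fully distinguished — the join is lossy.
Dependency preservation: every FD's attributes lie within a single fragment, so each can be enforced locally — preserved.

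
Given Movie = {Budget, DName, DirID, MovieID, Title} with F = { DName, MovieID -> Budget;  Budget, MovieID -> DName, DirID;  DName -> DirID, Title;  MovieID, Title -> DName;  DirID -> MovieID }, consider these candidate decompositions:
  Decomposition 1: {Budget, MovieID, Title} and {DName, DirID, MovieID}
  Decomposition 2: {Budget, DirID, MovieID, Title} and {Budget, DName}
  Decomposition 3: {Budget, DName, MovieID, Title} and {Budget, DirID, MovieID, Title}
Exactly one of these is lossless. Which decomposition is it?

Decomposition 3

Decomposition 1: common = {MovieID}, closure = {MovieID} → lossy.
Decomposition 2: common = {Budget}, closure = {Budget} → lossy.
Decomposition 3: common = {Budget, MovieID, Title}, closure = {Budget, DName, DirID, MovieID, Title} → lossless.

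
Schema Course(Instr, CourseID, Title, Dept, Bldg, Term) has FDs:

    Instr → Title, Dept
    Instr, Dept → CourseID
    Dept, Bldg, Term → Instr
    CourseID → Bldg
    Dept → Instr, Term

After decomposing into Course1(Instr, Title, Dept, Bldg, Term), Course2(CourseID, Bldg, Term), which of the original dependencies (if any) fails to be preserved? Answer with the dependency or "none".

Instr, Dept → CourseID

Check Instr, Dept → CourseID: no single fragment contains all of {Instr, CourseID, Dept}, and the restricted closure of {Instr, Dept} across the fragments never reaches {CourseID}.
Instr → Title, Dept is preserved.
Dept, Bldg, Term → Instr is preserved.
CourseID → Bldg is preserved.
Dept → Instr, Term is preserved.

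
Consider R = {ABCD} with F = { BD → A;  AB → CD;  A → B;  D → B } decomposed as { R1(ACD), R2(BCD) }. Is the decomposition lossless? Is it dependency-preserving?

lossless and dependency-preserving

Lossless test: (CD)⁺ = {ABCD}, which contains all of one fragment — lossless.
Dependency preservation: BD → A; AB → CD; A → B are not contained in any single fragment, but the restricted closure of each left-hand side across the fragments still reaches the right-hand side; the remaining FDs each lie inside some fragment. All dependencies are preserved.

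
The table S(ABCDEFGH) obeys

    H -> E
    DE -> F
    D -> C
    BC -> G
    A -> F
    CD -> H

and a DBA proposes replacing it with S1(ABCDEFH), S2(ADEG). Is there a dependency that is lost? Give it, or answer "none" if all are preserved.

Check BC → G: no single fragment contains all of {BCG}, and the restricted closure of {BC} across the fragments never reaches {G}.
H → E is preserved.
DE → F is preserved.
D → C is preserved.
A → F is preserved.
CD → H is preserved.

BC -> G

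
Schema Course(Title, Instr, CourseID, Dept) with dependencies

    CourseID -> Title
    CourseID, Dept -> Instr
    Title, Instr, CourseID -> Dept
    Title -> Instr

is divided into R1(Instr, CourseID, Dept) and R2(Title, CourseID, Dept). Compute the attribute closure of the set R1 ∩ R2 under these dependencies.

R1 ∩ R2 = {CourseID, Dept}.
CourseID → Title applies, adding Title
CourseID, Dept → Instr applies, adding Instr
Closure: {Title, Instr, CourseID, Dept}.

Title, Instr, CourseID, Dept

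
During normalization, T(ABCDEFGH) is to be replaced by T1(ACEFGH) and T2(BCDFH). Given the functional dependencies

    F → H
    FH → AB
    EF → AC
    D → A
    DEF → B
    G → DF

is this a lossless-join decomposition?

No

Common attributes: T1 ∩ T2 = {CFH}.
Closure of {CFH}: FH → AB applies, adding AB. So (CFH)⁺ = {ABCFH}.
The closure contains neither all of T1 = {ACEFGH} nor all of T2 = {BCDFH}, so the common attributes are not a superkey of either fragment. The join is lossy.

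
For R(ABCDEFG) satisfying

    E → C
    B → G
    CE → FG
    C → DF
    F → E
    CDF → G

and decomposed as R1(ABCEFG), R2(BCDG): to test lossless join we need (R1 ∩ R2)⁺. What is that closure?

BCDEFG

R1 ∩ R2 = {BCG}.
C → DF applies, adding DF
F → E applies, adding E
Closure: {BCDEFG}.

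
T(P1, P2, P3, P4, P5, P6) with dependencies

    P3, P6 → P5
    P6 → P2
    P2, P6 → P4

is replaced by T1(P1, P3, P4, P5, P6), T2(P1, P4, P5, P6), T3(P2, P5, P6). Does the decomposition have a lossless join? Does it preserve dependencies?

Lossless test (chase): Rows 1 and 2 agree on P6; apply P6→P2 and equate their P2 entries. Rows 1 and 3 agree on P6; apply P6→P2 and equate their P2 entries. Rows 1 and 3 agree on P2, P6; apply P2, P6→P4 and equate their P4 entries. Row 1 is now all distinguished symbols — the join is lossless.
Dependency preservation: P2, P6 → P4 is not contained in any single fragment, but the restricted closure of its left-hand side across the fragments still reaches the right-hand side; the remaining FDs each lie inside some fragment. All dependencies are preserved.

lossless and dependency-preserving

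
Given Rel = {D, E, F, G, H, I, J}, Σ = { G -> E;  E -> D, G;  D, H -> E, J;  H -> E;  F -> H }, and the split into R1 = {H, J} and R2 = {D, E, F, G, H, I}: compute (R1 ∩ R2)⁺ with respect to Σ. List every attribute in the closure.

R1 ∩ R2 = {H}.
H → E applies, adding E
E → D, G applies, adding D, G
D, H → E, J applies, adding J
Closure: {D, E, G, H, J}.

D, E, G, H, J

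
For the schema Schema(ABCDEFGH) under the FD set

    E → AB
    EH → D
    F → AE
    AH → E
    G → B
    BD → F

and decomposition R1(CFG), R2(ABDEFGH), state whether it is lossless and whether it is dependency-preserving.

lossy but dependency-preserving

Lossless test: (FG)⁺ = {ABEFG}, which is a superkey of neither fragment — lossy.
Dependency preservation: every FD's attributes lie within a single fragment, so each can be enforced locally — preserved.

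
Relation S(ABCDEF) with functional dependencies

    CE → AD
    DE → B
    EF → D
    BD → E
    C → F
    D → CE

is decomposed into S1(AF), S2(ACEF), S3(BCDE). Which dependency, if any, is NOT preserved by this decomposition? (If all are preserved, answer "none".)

CE → AD: restricted closure across fragments reaches AD.
DE → B lies within S3.
EF → D: restricted closure across fragments reaches D.
BD → E lies within S3.
C → F lies within S2.
D → CE lies within S3.
Every dependency is enforceable on the fragments, so the decomposition is dependency-preserving.

none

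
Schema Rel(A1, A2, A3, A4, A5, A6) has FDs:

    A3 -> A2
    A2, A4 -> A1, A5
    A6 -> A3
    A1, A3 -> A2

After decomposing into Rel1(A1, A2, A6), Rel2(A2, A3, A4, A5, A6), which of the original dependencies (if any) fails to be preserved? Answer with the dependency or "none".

Check A2, A4 → A1, A5: no single fragment contains all of {A1, A2, A4, A5}, and the restricted closure of {A2, A4} across the fragments never reaches {A1, A5}.
A3 → A2 is preserved.
A6 → A3 is preserved.
A1, A3 → A2 is preserved.

A2, A4 -> A1, A5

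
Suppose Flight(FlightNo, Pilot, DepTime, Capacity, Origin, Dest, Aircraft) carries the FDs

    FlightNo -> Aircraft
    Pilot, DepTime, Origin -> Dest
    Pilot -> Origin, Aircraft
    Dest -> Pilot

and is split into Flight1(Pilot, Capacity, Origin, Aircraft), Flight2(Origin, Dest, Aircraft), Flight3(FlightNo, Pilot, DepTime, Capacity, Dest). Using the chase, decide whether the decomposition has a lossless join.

Chase test. Columns are FlightNo, Pilot, DepTime, Capacity, Origin, Dest, Aircraft; row i has aⱼ where attribute j ∈ Flighti, else bᵢⱼ.
Initial tableau (one row per fragment):
  row 1: b11 a2 b13 a4 a5 b16 a7
  row 2: b21 b22 b23 b24 a5 a6 a7
  row 3: a1 a2 a3 a4 b35 a6 b37
Rows 1 and 3 agree on Pilot; apply Pilot→Origin, Aircraft and equate their Origin, Aircraft entries.
Rows 2 and 3 agree on Dest; apply Dest→Pilot and equate their Pilot entries.
Row 3 is now all distinguished symbols — the join is lossless.

Yes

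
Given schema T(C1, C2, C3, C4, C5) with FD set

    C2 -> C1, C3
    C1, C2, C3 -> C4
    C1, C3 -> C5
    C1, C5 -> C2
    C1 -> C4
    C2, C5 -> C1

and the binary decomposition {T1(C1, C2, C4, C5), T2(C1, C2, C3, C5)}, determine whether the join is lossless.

Yes

Common attributes: T1 ∩ T2 = {C1, C2, C5}.
Closure of {C1, C2, C5}: C2 → C1, C3 applies, adding C3; C1, C2, C3 → C4 applies, adding C4. So (C1, C2, C5)⁺ = {C1, C2, C3, C4, C5}.
This closure contains every attribute of T1, so T1 ∩ T2 → T1. The join is lossless.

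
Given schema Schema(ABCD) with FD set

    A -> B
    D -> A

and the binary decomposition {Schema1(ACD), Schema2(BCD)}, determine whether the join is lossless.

Yes

Common attributes: Schema1 ∩ Schema2 = {CD}.
Closure of {CD}: D → A applies, adding A; A → B applies, adding B. So (CD)⁺ = {ABCD}.
This closure contains every attribute of Schema1, so Schema1 ∩ Schema2 → Schema1. The join is lossless.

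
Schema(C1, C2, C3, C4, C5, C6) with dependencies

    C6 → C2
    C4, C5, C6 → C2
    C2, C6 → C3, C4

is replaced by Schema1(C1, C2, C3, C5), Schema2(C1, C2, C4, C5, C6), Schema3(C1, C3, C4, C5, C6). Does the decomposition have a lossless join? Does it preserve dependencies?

Lossless test (chase): Rows 2 and 3 agree on C6; apply C6→C2 and equate their C2 entries. Rows 2 and 3 agree on C2, C6; apply C2, C6→C3, C4 and equate their C3, C4 entries. Row 2 is now all distinguished symbols — the join is lossless.
Dependency preservation: C2, C6 → C3, C4 is not contained in any single fragment, but the restricted closure of its left-hand side across the fragments still reaches the right-hand side; the remaining FDs each lie inside some fragment. All dependencies are preserved.

lossless and dependency-preserving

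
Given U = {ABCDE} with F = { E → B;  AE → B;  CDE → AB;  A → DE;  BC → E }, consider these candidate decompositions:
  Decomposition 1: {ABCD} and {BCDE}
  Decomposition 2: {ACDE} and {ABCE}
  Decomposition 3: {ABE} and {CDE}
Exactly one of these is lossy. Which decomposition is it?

Decomposition 1: common = {BCD}, closure = {ABCDE} → lossless.
Decomposition 2: common = {ACE}, closure = {ABCDE} → lossless.
Decomposition 3: common = {E}, closure = {BE} → lossy.

Decomposition 3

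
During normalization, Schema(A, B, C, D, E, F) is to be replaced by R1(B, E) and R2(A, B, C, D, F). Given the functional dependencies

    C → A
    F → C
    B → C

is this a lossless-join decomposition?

Common attributes: R1 ∩ R2 = {B}.
Closure of {B}: B → C applies, adding C; C → A applies, adding A. So (B)⁺ = {A, B, C}.
The closure contains neither all of R1 = {B, E} nor all of R2 = {A, B, C, D, F}, so the common attributes are not a superkey of either fragment. The join is lossy.

No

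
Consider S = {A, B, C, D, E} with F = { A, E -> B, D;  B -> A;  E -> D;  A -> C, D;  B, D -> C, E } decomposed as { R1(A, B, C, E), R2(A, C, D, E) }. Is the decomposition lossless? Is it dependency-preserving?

Lossless test: (A, C, E)⁺ = {A, B, C, D, E}, which contains all of one fragment — lossless.
Dependency preservation: A, E → B, D; B, D → C, E are not contained in any single fragment, but the restricted closure of each left-hand side across the fragments still reaches the right-hand side; the remaining FDs each lie inside some fragment. All dependencies are preserved.

lossless and dependency-preserving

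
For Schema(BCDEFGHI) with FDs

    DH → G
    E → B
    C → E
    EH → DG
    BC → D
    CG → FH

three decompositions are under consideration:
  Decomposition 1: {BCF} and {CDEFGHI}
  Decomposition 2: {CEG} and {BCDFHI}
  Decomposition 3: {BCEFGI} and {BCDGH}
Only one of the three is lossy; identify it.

Decomposition 1: common = {CF}, closure = {BCDEF} → lossless.
Decomposition 2: common = {C}, closure = {BCDE} → lossy.
Decomposition 3: common = {BCG}, closure = {BCDEFGH} → lossless.

Decomposition 2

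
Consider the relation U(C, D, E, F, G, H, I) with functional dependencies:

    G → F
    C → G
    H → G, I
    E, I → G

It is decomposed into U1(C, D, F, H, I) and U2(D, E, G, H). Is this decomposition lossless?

No

Common attributes: U1 ∩ U2 = {D, H}.
Closure of {D, H}: H → G, I applies, adding G, I; G → F applies, adding F. So (D, H)⁺ = {D, F, G, H, I}.
The closure contains neither all of U1 = {C, D, F, H, I} nor all of U2 = {D, E, G, H}, so the common attributes are not a superkey of either fragment. The join is lossy.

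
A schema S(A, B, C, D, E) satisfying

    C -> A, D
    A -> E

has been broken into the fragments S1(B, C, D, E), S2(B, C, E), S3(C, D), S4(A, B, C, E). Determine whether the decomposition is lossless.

Yes

Chase test. Columns are A, B, C, D, E; row i has aⱼ where attribute j ∈ Si, else bᵢⱼ.
Initial tableau (one row per fragment):
  row 1: b11 a2 a3 a4 a5
  row 2: b21 a2 a3 b24 a5
  row 3: b31 b32 a3 a4 b35
  row 4: a1 a2 a3 b44 a5
Rows 1 and 2 agree on C; apply C→A, D and equate their A, D entries.
Rows 1 and 3 agree on C; apply C→A, D and equate their A, D entries.
Rows 1 and 4 agree on C; apply C→A, D and equate their A, D entries.
Rows 1 and 3 agree on A; apply A→E and equate their E entries.
Row 1 is now all distinguished symbols — the join is lossless.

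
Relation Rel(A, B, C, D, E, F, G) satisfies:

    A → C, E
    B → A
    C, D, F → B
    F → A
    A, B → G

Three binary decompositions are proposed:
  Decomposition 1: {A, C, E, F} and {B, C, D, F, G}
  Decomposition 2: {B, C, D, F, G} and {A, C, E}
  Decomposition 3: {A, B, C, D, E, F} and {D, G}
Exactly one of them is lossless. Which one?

Decomposition 1

Decomposition 1: common = {C, F}, closure = {A, C, E, F} → lossless.
Decomposition 2: common = {C}, closure = {C} → lossy.
Decomposition 3: common = {D}, closure = {D} → lossy.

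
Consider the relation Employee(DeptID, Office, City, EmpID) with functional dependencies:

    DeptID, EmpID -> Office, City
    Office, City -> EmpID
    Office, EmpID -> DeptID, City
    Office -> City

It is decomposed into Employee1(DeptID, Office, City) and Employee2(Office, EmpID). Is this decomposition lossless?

Common attributes: Employee1 ∩ Employee2 = {Office}.
Closure of {Office}: Office → City applies, adding City; Office, City → EmpID applies, adding EmpID; Office, EmpID → DeptID, City applies, adding DeptID. So (Office)⁺ = {DeptID, Office, City, EmpID}.
This closure contains every attribute of Employee1, so Employee1 ∩ Employee2 → Employee1. The join is lossless.

Yes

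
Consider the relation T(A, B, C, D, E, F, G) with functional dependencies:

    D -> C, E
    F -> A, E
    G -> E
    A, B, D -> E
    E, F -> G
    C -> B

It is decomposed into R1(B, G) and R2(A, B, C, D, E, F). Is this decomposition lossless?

No

Common attributes: R1 ∩ R2 = {B}.
No dependency enlarges {B}, so (B)⁺ = {B}.
The closure contains neither all of R1 = {B, G} nor all of R2 = {A, B, C, D, E, F}, so the common attributes are not a superkey of either fragment. The join is lossy.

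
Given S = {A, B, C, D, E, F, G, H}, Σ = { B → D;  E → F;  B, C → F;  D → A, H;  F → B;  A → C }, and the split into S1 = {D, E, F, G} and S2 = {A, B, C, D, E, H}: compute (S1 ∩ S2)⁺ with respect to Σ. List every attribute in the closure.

A, B, C, D, E, F, H

S1 ∩ S2 = {D, E}.
E → F applies, adding F
D → A, H applies, adding A, H
F → B applies, adding B
A → C applies, adding C
Closure: {A, B, C, D, E, F, H}.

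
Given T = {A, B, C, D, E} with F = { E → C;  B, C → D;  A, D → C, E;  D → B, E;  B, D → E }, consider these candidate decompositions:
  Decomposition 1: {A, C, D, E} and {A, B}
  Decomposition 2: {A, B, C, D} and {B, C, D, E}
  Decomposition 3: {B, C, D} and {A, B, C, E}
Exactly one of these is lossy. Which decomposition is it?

Decomposition 1: common = {A}, closure = {A} → lossy.
Decomposition 2: common = {B, C, D}, closure = {B, C, D, E} → lossless.
Decomposition 3: common = {B, C}, closure = {B, C, D, E} → lossless.

Decomposition 1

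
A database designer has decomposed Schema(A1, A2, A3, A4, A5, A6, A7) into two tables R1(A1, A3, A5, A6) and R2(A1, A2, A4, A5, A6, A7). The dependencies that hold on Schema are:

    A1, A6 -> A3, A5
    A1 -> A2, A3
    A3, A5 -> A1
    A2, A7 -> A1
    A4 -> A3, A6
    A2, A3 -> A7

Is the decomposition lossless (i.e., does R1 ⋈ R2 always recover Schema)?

Common attributes: R1 ∩ R2 = {A1, A5, A6}.
Closure of {A1, A5, A6}: A1, A6 → A3, A5 applies, adding A3; A1 → A2, A3 applies, adding A2; A2, A3 → A7 applies, adding A7. So (A1, A5, A6)⁺ = {A1, A2, A3, A5, A6, A7}.
This closure contains every attribute of R1, so R1 ∩ R2 → R1. The join is lossless.

Yes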